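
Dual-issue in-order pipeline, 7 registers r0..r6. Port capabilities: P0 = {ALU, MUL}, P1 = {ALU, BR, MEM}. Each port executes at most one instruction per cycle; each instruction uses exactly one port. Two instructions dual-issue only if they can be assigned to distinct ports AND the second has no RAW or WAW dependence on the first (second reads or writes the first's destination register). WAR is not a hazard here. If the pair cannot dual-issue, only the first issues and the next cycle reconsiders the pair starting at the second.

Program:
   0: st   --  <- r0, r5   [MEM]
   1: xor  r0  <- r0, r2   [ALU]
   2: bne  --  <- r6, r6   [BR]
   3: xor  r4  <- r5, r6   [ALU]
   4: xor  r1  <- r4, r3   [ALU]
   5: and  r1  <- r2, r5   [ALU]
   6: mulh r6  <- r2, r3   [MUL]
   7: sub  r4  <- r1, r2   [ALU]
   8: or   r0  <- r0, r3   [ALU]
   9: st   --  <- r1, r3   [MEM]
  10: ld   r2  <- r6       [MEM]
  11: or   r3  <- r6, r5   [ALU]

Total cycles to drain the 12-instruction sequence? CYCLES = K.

CYCLES = 7

[0] i0+i1  st.MEM xor.ALU  -- 2-wide
[1] i2+i3  bne.BR xor.ALU  -- 2-wide
[2] i4  xor.ALU  -- WAW r1
[3] i5+i6  and.ALU mulh.MUL  -- 2-wide
[4] i7+i8  sub.ALU or.ALU  -- 2-wide
[5] i9  st.MEM  -- no-port MEM/MEM
[6] i10+i11  ld.MEM or.ALU  -- 2-wide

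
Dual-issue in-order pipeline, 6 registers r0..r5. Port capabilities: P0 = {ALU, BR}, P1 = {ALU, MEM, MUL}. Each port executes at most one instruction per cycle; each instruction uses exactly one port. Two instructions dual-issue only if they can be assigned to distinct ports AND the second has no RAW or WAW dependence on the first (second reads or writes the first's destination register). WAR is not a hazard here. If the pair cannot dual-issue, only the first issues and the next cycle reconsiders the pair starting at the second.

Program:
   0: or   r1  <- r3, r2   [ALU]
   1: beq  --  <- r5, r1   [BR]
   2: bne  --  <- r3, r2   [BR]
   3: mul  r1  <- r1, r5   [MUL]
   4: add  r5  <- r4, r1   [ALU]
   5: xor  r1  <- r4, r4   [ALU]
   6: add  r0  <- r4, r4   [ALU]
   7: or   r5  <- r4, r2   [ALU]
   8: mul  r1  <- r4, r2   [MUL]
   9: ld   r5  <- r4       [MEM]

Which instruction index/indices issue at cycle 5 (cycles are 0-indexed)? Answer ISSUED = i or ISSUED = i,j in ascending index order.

ISSUED = 8

0. or.ALU @i0  | RAW r1
1. beq.BR @i1  | no-port BR/BR
2. bne.BR/mul.MUL @i2/i3  | pair
3. add.ALU/xor.ALU @i4/i5  | pair
4. add.ALU/or.ALU @i6/i7  | pair
5. mul.MUL @i8  | no-port MUL/MEM
6. ld.MEM @i9  | tail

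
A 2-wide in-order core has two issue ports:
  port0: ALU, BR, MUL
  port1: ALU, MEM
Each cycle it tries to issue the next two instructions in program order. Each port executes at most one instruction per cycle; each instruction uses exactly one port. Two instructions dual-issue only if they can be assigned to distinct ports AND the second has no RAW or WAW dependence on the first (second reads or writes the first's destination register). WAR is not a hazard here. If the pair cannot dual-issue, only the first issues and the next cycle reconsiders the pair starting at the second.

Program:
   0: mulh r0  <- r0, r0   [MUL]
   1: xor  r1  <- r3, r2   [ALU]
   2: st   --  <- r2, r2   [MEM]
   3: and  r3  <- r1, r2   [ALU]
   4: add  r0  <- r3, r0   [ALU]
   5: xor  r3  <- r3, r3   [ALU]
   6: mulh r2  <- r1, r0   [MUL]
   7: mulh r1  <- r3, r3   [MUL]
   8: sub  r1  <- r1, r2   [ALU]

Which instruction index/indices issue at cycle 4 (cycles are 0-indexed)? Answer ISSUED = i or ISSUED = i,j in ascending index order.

c0: i0/i1 mulh xor  2-wide
c1: i2/i3 st and  2-wide
c2: i4/i5 add xor  2-wide
c3: i6 mulh  no-port MUL/MUL
c4: i7 mulh  RAW+WAW r1
c5: i8 sub  tail

ISSUED = 7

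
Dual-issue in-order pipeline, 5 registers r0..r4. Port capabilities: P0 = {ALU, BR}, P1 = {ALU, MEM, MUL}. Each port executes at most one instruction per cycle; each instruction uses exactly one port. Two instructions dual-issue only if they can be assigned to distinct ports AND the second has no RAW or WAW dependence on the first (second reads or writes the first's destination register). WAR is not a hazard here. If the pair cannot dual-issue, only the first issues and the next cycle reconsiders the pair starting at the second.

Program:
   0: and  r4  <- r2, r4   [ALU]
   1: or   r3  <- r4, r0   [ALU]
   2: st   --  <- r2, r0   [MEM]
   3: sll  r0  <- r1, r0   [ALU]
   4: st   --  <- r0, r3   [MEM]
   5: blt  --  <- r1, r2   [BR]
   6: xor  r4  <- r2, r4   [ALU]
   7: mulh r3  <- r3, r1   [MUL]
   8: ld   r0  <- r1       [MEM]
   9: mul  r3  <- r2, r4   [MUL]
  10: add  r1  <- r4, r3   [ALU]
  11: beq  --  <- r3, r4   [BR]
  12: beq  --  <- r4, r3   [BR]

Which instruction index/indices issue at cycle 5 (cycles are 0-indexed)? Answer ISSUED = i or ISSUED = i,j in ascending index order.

ISSUED = 8

t=0 i0:and ; RAW r4
t=1 i1&i2:or/st ; 2-wide
t=2 i3:sll ; RAW r0
t=3 i4&i5:st/blt ; 2-wide
t=4 i6&i7:xor/mulh ; 2-wide
t=5 i8:ld ; no-port MEM/MUL
t=6 i9:mul ; RAW r3
t=7 i10&i11:add/beq ; 2-wide
t=8 i12:beq ; tail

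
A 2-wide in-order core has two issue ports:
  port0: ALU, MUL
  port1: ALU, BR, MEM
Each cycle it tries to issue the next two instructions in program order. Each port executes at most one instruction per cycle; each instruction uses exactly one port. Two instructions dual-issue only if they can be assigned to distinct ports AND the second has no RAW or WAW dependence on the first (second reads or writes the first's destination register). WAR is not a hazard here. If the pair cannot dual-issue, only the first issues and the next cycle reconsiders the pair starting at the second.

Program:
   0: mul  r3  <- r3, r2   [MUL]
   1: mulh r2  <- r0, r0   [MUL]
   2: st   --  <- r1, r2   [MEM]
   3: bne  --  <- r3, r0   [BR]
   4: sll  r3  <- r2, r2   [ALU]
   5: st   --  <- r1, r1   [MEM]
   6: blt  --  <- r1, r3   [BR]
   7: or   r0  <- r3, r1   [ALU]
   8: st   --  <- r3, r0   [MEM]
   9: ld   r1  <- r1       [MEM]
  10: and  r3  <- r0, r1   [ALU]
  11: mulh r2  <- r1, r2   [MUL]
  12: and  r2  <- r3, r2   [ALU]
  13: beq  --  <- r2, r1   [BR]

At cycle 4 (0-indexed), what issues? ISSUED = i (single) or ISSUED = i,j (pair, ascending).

c0: i0 mul.MUL  no-port MUL/MUL
c1: i1 mulh.MUL  RAW r2
c2: i2 st.MEM  no-port MEM/BR
c3: i3/i4 bne.BR+sll.ALU  pair
c4: i5 st.MEM  no-port MEM/BR
c5: i6/i7 blt.BR+or.ALU  pair
c6: i8 st.MEM  no-port MEM/MEM
c7: i9 ld.MEM  RAW r1
c8: i10/i11 and.ALU+mulh.MUL  pair
c9: i12 and.ALU  RAW r2
c10: i13 beq.BR  tail

ISSUED = 5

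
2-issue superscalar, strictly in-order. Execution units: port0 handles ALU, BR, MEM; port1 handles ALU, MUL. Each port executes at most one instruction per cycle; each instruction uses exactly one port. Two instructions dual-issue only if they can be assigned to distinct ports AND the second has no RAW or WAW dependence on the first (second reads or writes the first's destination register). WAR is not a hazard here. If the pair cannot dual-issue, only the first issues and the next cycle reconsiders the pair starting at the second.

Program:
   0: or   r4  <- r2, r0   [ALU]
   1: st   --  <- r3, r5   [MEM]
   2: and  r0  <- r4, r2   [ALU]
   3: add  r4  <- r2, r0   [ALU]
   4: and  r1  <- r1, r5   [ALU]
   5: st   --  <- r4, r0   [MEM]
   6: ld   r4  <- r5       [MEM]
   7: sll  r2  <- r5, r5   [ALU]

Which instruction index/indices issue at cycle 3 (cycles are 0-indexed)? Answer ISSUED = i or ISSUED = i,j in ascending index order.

ISSUED = 5

  cy0 -> i0&i1 (or st) pair
  cy1 -> i2 (and) RAW r0
  cy2 -> i3&i4 (add and) pair
  cy3 -> i5 (st) no-port MEM/MEM
  cy4 -> i6&i7 (ld sll) pair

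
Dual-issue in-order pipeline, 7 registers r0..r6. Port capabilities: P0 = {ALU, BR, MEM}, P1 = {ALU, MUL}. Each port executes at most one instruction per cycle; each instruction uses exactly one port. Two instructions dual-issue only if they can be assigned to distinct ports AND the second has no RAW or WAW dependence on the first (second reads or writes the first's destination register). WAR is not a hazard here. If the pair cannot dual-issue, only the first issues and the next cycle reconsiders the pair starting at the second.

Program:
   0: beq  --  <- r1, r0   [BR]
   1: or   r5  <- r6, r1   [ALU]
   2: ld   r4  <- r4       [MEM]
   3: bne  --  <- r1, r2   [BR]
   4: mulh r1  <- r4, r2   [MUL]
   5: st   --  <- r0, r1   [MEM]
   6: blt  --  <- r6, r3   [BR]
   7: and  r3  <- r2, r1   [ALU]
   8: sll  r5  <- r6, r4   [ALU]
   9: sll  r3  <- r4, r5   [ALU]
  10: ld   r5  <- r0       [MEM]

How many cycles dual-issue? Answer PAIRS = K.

  cy0 -> i0,i1 (beq or) pair
  cy1 -> i2 (ld) no-port MEM/BR
  cy2 -> i3,i4 (bne mulh) pair
  cy3 -> i5 (st) no-port MEM/BR
  cy4 -> i6,i7 (blt and) pair
  cy5 -> i8 (sll) RAW r5
  cy6 -> i9,i10 (sll ld) pair

PAIRS = 4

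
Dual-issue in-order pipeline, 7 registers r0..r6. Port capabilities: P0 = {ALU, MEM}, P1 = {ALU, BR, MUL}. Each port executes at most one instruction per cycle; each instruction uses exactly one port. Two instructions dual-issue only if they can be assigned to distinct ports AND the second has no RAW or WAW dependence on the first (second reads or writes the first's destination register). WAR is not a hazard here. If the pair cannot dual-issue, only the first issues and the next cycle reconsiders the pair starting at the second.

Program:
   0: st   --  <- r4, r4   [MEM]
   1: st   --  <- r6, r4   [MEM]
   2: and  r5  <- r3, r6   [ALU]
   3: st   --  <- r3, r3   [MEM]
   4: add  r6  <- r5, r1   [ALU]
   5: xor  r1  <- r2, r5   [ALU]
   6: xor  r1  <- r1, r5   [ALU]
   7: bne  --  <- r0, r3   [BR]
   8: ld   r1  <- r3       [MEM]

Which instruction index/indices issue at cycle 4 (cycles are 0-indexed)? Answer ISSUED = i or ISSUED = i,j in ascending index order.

#0 head=0: st.MEM i0 no-port MEM/MEM
#1 head=1: st.MEM and.ALU i1&i2 dual
#2 head=3: st.MEM add.ALU i3&i4 dual
#3 head=5: xor.ALU i5 RAW+WAW r1
#4 head=6: xor.ALU bne.BR i6&i7 dual
#5 head=8: ld.MEM i8 tail

ISSUED = 6,7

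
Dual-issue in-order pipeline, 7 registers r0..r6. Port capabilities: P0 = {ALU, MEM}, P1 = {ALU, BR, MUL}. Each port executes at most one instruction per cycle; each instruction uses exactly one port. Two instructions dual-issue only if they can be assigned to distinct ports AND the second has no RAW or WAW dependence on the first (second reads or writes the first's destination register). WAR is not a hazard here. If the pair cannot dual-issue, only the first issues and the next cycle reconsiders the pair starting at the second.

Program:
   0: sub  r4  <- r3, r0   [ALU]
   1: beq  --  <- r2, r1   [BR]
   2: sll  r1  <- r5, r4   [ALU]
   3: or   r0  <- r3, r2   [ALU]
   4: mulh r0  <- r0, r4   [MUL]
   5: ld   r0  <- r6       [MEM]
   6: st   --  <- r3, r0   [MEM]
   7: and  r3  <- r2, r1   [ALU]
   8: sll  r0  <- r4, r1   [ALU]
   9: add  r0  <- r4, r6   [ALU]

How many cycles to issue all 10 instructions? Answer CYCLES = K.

0. sub.ALU;beq.BR @i0/i1  | pair
1. sll.ALU;or.ALU @i2/i3  | pair
2. mulh.MUL @i4  | WAW r0
3. ld.MEM @i5  | no-port MEM/MEM
4. st.MEM;and.ALU @i6/i7  | pair
5. sll.ALU @i8  | WAW r0
6. add.ALU @i9  | tail

CYCLES = 7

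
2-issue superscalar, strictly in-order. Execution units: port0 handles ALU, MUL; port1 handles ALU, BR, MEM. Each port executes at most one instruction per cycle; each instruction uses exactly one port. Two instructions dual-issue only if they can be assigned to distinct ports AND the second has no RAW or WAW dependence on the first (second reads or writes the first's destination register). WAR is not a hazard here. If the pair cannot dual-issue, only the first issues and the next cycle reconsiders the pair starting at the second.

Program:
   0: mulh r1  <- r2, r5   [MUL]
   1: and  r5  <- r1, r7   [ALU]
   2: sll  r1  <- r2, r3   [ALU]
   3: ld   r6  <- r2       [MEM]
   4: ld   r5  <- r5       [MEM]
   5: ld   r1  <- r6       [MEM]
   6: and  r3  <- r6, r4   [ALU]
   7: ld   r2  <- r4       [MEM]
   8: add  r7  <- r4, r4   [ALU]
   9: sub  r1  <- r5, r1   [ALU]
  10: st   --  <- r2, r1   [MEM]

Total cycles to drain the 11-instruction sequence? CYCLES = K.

CYCLES = 8

#0 head=0: mulh i0 RAW r1
#1 head=1: and sll i1+i2 pair
#2 head=3: ld i3 no-port MEM/MEM
#3 head=4: ld i4 no-port MEM/MEM
#4 head=5: ld and i5+i6 pair
#5 head=7: ld add i7+i8 pair
#6 head=9: sub i9 RAW r1
#7 head=10: st i10 tail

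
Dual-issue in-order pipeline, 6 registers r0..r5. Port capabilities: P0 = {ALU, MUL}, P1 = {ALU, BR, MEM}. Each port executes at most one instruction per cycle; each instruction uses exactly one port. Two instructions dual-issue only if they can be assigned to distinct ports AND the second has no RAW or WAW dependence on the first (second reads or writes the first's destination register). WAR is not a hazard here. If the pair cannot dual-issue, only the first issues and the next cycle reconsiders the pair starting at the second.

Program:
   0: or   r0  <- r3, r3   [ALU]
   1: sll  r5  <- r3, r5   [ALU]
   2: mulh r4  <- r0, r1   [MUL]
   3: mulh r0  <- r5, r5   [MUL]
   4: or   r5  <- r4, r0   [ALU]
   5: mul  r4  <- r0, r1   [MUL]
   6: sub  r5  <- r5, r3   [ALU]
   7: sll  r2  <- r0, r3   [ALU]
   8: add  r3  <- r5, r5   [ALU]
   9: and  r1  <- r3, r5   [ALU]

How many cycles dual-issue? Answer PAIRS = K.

PAIRS = 3

0. or.ALU;sll.ALU @i0&i1  | pair
1. mulh.MUL @i2  | no-port MUL/MUL
2. mulh.MUL @i3  | RAW r0
3. or.ALU;mul.MUL @i4&i5  | pair
4. sub.ALU;sll.ALU @i6&i7  | pair
5. add.ALU @i8  | RAW r3
6. and.ALU @i9  | tail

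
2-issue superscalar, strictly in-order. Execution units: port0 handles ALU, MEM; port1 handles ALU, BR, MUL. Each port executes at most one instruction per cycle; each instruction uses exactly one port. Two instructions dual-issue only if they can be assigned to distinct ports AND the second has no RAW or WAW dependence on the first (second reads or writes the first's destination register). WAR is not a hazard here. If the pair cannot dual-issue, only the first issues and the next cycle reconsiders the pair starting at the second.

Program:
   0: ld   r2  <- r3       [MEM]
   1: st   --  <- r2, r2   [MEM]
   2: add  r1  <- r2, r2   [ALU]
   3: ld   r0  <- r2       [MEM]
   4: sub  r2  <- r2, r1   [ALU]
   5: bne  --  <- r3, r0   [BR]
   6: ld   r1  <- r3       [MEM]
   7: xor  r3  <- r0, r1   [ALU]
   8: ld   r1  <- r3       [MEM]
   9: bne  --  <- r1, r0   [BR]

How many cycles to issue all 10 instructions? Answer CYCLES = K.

CYCLES = 7

t=0 i0:ld ; no-port MEM/MEM
t=1 i1,i2:st+add ; 2-wide
t=2 i3,i4:ld+sub ; 2-wide
t=3 i5,i6:bne+ld ; 2-wide
t=4 i7:xor ; RAW r3
t=5 i8:ld ; RAW r1
t=6 i9:bne ; tail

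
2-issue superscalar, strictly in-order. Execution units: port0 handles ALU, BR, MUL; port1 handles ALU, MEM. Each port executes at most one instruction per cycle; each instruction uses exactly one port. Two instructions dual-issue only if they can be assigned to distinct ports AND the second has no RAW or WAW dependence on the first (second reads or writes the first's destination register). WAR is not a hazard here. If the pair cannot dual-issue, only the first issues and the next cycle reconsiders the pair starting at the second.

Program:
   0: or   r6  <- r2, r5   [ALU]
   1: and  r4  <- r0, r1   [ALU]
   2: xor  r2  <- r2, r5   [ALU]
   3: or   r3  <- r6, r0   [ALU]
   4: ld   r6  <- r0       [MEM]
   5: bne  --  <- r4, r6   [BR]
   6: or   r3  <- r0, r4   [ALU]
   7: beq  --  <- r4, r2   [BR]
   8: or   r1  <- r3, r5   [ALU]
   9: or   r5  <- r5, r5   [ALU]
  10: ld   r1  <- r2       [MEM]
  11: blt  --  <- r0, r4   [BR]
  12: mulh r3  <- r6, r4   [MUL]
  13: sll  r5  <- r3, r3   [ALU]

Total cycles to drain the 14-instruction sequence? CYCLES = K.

CYCLES = 9

[0] i0,i1  or.ALU+and.ALU  -- pair
[1] i2,i3  xor.ALU+or.ALU  -- pair
[2] i4  ld.MEM  -- RAW r6
[3] i5,i6  bne.BR+or.ALU  -- pair
[4] i7,i8  beq.BR+or.ALU  -- pair
[5] i9,i10  or.ALU+ld.MEM  -- pair
[6] i11  blt.BR  -- no-port BR/MUL
[7] i12  mulh.MUL  -- RAW r3
[8] i13  sll.ALU  -- tail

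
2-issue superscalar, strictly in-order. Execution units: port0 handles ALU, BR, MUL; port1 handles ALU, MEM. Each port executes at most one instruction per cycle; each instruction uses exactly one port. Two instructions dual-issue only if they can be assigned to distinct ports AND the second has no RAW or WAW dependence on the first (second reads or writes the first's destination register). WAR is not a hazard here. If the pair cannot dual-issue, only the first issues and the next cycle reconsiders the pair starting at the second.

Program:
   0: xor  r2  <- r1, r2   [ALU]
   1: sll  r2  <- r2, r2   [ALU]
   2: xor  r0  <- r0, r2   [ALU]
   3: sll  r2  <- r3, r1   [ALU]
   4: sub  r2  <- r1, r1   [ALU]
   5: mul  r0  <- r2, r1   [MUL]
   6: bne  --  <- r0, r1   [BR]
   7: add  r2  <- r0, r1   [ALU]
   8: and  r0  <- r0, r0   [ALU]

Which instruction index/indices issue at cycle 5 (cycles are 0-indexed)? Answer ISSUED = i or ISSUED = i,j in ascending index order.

0. xor @i0  | RAW+WAW r2
1. sll @i1  | RAW r2
2. xor/sll @i2,i3  | dual
3. sub @i4  | RAW r2
4. mul @i5  | no-port MUL/BR
5. bne/add @i6,i7  | dual
6. and @i8  | tail

ISSUED = 6,7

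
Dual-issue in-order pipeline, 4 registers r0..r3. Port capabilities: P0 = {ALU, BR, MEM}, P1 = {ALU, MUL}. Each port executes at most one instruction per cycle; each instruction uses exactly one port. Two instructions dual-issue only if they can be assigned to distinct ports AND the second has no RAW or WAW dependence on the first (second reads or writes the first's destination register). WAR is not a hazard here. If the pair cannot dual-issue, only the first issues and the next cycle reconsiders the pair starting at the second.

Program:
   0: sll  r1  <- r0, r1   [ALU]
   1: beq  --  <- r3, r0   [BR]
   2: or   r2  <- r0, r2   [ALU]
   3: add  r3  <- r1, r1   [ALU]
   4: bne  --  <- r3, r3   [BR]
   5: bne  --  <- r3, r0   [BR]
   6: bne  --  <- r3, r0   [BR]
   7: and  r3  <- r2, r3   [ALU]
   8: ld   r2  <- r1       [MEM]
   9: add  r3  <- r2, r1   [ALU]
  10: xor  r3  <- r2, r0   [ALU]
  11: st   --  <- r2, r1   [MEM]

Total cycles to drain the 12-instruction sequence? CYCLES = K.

CYCLES = 8

t=0 i0/i1:sll.ALU beq.BR ; pair
t=1 i2/i3:or.ALU add.ALU ; pair
t=2 i4:bne.BR ; no-port BR/BR
t=3 i5:bne.BR ; no-port BR/BR
t=4 i6/i7:bne.BR and.ALU ; pair
t=5 i8:ld.MEM ; RAW r2
t=6 i9:add.ALU ; WAW r3
t=7 i10/i11:xor.ALU st.MEM ; pair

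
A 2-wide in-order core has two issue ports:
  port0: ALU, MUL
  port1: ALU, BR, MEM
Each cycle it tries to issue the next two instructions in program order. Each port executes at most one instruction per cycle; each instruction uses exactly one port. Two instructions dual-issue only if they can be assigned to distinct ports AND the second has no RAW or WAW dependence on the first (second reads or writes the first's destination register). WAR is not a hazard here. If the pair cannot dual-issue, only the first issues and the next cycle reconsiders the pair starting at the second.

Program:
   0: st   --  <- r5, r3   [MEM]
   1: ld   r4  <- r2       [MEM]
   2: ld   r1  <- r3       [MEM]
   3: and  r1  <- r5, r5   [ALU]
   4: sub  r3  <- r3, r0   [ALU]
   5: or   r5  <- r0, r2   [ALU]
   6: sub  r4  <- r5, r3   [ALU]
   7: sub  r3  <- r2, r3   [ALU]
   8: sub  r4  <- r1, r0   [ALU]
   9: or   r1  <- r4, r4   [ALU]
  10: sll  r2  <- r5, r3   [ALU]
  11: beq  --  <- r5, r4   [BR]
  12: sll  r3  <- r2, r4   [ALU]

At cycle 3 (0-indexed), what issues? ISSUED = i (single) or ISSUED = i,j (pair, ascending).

  cy0 -> i0 (st) no-port MEM/MEM
  cy1 -> i1 (ld) no-port MEM/MEM
  cy2 -> i2 (ld) WAW r1
  cy3 -> i3&i4 (and sub) pair
  cy4 -> i5 (or) RAW r5
  cy5 -> i6&i7 (sub sub) pair
  cy6 -> i8 (sub) RAW r4
  cy7 -> i9&i10 (or sll) pair
  cy8 -> i11&i12 (beq sll) pair

ISSUED = 3,4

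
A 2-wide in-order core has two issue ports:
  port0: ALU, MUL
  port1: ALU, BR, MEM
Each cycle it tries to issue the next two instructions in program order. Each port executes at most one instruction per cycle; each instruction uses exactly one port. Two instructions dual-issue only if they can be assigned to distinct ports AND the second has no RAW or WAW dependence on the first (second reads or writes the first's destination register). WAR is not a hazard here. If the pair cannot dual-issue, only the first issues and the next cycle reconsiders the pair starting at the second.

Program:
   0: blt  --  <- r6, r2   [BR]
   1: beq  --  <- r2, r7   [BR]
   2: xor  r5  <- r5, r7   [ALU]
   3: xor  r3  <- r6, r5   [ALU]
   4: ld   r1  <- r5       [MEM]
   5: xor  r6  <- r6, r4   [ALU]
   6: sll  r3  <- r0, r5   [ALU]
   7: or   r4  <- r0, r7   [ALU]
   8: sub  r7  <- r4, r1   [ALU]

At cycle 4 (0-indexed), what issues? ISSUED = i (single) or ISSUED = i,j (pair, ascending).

0. blt.BR @i0  | no-port BR/BR
1. beq.BR xor.ALU @i1/i2  | pair
2. xor.ALU ld.MEM @i3/i4  | pair
3. xor.ALU sll.ALU @i5/i6  | pair
4. or.ALU @i7  | RAW r4
5. sub.ALU @i8  | tail

ISSUED = 7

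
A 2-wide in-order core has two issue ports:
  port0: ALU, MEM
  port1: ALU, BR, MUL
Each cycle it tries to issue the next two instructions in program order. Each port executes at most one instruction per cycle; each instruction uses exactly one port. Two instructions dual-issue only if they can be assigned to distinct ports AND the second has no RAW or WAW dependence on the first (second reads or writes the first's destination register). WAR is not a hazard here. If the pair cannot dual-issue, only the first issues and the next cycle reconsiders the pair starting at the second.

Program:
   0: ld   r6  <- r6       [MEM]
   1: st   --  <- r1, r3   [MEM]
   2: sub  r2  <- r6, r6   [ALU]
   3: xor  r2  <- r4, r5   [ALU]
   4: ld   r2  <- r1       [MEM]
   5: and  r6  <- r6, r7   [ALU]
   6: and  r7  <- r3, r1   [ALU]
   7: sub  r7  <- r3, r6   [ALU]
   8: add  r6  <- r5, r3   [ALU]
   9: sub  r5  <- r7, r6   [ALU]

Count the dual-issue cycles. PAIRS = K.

PAIRS = 3

  cy0 -> i0 (ld) no-port MEM/MEM
  cy1 -> i1&i2 (st sub) 2-wide
  cy2 -> i3 (xor) WAW r2
  cy3 -> i4&i5 (ld and) 2-wide
  cy4 -> i6 (and) WAW r7
  cy5 -> i7&i8 (sub add) 2-wide
  cy6 -> i9 (sub) tail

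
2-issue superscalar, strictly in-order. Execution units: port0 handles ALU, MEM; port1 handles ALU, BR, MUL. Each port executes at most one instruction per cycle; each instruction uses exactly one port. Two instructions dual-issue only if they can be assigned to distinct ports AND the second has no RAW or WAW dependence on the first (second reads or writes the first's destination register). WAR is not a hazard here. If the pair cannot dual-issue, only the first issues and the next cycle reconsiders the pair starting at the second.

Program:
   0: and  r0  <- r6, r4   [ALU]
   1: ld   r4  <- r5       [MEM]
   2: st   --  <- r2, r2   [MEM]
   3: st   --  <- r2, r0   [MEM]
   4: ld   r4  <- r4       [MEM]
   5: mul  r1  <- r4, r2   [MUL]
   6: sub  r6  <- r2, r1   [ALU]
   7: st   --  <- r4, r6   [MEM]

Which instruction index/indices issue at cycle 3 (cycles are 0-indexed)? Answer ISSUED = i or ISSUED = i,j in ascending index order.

ISSUED = 4

0. and.ALU/ld.MEM @i0,i1  | pair
1. st.MEM @i2  | no-port MEM/MEM
2. st.MEM @i3  | no-port MEM/MEM
3. ld.MEM @i4  | RAW r4
4. mul.MUL @i5  | RAW r1
5. sub.ALU @i6  | RAW r6
6. st.MEM @i7  | tail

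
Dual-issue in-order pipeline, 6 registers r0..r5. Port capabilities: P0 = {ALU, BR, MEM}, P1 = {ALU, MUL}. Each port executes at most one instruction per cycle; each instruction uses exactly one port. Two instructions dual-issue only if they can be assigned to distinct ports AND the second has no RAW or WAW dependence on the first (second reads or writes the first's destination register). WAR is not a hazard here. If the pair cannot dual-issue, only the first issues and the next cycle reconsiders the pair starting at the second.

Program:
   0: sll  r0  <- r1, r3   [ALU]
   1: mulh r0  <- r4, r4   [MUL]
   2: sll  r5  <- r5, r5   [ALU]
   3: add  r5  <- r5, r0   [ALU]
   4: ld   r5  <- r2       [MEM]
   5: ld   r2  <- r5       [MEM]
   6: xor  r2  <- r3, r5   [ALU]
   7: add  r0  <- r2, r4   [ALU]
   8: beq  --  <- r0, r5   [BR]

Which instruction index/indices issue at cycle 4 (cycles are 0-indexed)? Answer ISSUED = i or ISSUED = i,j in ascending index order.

ISSUED = 5

#0 head=0: sll.ALU i0 WAW r0
#1 head=1: mulh.MUL+sll.ALU i1&i2 2-wide
#2 head=3: add.ALU i3 WAW r5
#3 head=4: ld.MEM i4 no-port MEM/MEM
#4 head=5: ld.MEM i5 WAW r2
#5 head=6: xor.ALU i6 RAW r2
#6 head=7: add.ALU i7 RAW r0
#7 head=8: beq.BR i8 tail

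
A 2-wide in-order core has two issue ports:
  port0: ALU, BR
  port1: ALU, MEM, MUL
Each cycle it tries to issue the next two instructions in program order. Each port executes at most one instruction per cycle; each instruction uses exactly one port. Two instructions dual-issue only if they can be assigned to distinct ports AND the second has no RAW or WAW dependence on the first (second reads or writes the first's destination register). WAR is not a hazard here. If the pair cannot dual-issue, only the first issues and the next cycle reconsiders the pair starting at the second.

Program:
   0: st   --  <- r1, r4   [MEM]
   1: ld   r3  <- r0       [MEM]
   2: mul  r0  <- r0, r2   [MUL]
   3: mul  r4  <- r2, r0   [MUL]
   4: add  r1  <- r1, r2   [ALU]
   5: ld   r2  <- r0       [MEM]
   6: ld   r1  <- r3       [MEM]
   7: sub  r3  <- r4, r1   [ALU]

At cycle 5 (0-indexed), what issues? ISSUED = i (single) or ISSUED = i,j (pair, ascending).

ISSUED = 6

#0 head=0: st.MEM i0 no-port MEM/MEM
#1 head=1: ld.MEM i1 no-port MEM/MUL
#2 head=2: mul.MUL i2 no-port MUL/MUL
#3 head=3: mul.MUL;add.ALU i3/i4 pair
#4 head=5: ld.MEM i5 no-port MEM/MEM
#5 head=6: ld.MEM i6 RAW r1
#6 head=7: sub.ALU i7 tail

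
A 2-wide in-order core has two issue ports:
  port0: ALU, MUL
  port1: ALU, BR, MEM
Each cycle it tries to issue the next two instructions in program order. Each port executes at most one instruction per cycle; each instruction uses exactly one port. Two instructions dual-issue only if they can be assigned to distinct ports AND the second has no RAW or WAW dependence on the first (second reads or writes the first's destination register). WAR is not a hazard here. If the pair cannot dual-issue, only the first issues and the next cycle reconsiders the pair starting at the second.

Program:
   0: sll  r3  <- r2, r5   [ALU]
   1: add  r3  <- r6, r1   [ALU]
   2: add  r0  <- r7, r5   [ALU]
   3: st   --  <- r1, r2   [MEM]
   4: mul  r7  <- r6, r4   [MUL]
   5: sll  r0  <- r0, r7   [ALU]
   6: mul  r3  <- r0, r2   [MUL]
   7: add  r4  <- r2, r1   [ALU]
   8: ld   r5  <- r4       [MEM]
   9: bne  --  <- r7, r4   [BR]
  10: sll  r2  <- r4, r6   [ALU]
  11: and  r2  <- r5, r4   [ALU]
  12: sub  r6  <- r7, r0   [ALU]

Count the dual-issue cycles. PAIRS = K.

PAIRS = 5

  cy0 -> i0 (sll.ALU) WAW r3
  cy1 -> i1+i2 (add.ALU add.ALU) pair
  cy2 -> i3+i4 (st.MEM mul.MUL) pair
  cy3 -> i5 (sll.ALU) RAW r0
  cy4 -> i6+i7 (mul.MUL add.ALU) pair
  cy5 -> i8 (ld.MEM) no-port MEM/BR
  cy6 -> i9+i10 (bne.BR sll.ALU) pair
  cy7 -> i11+i12 (and.ALU sub.ALU) pair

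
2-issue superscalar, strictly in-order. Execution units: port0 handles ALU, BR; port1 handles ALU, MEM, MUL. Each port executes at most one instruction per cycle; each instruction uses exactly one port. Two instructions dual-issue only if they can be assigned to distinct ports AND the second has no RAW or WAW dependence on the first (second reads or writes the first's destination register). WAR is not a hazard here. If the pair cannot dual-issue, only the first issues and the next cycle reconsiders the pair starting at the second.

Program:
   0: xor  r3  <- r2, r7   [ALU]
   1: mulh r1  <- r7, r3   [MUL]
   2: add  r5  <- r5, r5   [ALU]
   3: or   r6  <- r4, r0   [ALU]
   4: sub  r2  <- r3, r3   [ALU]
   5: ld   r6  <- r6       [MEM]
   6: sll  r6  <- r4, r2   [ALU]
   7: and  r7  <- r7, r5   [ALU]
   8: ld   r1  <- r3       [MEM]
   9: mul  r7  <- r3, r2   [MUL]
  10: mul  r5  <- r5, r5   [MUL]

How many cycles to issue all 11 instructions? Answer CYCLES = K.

CYCLES = 8

c0: i0 xor  RAW r3
c1: i1+i2 mulh/add  2-wide
c2: i3+i4 or/sub  2-wide
c3: i5 ld  WAW r6
c4: i6+i7 sll/and  2-wide
c5: i8 ld  no-port MEM/MUL
c6: i9 mul  no-port MUL/MUL
c7: i10 mul  tail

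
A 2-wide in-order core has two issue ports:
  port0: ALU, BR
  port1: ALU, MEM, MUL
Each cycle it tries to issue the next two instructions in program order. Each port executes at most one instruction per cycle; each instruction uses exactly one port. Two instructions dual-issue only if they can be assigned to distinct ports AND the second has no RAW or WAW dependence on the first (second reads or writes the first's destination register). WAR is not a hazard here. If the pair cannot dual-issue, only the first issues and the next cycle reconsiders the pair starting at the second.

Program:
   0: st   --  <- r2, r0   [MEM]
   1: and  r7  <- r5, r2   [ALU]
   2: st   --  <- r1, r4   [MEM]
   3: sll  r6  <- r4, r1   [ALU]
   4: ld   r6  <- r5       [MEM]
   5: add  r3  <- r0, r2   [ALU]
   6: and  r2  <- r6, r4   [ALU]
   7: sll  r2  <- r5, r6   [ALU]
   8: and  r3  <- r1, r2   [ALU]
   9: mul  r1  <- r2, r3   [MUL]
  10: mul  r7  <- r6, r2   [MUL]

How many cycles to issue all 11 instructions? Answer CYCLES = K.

CYCLES = 8

0. st.MEM+and.ALU @i0&i1  | pair
1. st.MEM+sll.ALU @i2&i3  | pair
2. ld.MEM+add.ALU @i4&i5  | pair
3. and.ALU @i6  | WAW r2
4. sll.ALU @i7  | RAW r2
5. and.ALU @i8  | RAW r3
6. mul.MUL @i9  | no-port MUL/MUL
7. mul.MUL @i10  | tail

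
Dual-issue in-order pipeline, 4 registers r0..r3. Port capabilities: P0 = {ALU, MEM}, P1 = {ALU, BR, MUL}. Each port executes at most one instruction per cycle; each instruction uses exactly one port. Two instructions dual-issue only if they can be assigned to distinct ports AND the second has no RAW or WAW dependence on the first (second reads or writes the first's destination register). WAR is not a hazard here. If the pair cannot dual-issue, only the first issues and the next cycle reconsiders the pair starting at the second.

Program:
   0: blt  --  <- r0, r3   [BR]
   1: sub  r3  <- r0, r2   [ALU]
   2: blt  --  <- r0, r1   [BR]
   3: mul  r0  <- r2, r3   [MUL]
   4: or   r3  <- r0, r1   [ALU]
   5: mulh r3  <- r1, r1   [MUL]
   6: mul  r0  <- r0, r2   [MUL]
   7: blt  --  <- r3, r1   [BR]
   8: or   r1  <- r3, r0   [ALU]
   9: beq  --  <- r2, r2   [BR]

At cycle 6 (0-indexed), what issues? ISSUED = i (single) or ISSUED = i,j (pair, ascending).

#0 head=0: blt.BR+sub.ALU i0+i1 pair
#1 head=2: blt.BR i2 no-port BR/MUL
#2 head=3: mul.MUL i3 RAW r0
#3 head=4: or.ALU i4 WAW r3
#4 head=5: mulh.MUL i5 no-port MUL/MUL
#5 head=6: mul.MUL i6 no-port MUL/BR
#6 head=7: blt.BR+or.ALU i7+i8 pair
#7 head=9: beq.BR i9 tail

ISSUED = 7,8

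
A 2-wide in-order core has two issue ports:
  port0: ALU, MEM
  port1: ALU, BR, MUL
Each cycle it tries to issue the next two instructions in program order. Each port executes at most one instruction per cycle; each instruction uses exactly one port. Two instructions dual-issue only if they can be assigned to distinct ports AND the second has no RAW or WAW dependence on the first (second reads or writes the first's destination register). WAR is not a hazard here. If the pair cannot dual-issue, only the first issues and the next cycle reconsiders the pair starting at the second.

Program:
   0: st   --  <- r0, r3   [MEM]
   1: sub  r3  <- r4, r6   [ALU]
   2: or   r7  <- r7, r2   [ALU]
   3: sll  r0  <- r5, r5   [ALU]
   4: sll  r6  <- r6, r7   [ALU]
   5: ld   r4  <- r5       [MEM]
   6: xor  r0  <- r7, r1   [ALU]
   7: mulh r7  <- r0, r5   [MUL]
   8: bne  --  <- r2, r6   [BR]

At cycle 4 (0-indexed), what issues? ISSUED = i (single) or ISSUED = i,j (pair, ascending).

c0: i0&i1 st.MEM sub.ALU  dual
c1: i2&i3 or.ALU sll.ALU  dual
c2: i4&i5 sll.ALU ld.MEM  dual
c3: i6 xor.ALU  RAW r0
c4: i7 mulh.MUL  no-port MUL/BR
c5: i8 bne.BR  tail

ISSUED = 7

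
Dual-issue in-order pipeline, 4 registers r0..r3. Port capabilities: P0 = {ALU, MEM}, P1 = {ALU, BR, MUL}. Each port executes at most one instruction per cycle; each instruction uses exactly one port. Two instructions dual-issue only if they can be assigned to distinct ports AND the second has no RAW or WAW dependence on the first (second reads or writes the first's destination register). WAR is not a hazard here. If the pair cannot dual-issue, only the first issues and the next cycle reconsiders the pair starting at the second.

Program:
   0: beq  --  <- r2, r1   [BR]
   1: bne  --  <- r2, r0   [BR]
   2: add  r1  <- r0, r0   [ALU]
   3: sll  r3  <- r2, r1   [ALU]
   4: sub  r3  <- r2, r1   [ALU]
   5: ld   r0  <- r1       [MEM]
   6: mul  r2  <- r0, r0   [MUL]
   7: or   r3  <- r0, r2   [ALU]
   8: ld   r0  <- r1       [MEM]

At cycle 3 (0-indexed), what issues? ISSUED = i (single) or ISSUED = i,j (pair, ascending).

  cy0 -> i0 (beq.BR) no-port BR/BR
  cy1 -> i1&i2 (bne.BR/add.ALU) pair
  cy2 -> i3 (sll.ALU) WAW r3
  cy3 -> i4&i5 (sub.ALU/ld.MEM) pair
  cy4 -> i6 (mul.MUL) RAW r2
  cy5 -> i7&i8 (or.ALU/ld.MEM) pair

ISSUED = 4,5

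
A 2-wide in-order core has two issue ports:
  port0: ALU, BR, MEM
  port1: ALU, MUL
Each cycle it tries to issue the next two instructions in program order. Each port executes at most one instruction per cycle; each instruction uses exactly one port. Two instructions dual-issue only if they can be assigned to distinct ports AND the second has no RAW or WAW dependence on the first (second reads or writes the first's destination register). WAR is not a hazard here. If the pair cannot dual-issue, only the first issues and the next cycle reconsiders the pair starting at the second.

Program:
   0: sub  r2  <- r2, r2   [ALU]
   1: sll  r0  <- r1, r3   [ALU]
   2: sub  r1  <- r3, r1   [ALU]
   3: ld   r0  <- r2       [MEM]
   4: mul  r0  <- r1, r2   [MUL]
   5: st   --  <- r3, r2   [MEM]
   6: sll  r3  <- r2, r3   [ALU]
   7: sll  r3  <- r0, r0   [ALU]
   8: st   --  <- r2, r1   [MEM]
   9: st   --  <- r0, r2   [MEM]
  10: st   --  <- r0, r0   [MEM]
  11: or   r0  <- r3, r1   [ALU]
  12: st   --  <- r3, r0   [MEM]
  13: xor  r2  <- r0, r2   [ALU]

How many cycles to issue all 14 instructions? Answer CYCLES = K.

CYCLES = 8

[0] i0+i1  sub.ALU;sll.ALU  -- 2-wide
[1] i2+i3  sub.ALU;ld.MEM  -- 2-wide
[2] i4+i5  mul.MUL;st.MEM  -- 2-wide
[3] i6  sll.ALU  -- WAW r3
[4] i7+i8  sll.ALU;st.MEM  -- 2-wide
[5] i9  st.MEM  -- no-port MEM/MEM
[6] i10+i11  st.MEM;or.ALU  -- 2-wide
[7] i12+i13  st.MEM;xor.ALU  -- 2-wide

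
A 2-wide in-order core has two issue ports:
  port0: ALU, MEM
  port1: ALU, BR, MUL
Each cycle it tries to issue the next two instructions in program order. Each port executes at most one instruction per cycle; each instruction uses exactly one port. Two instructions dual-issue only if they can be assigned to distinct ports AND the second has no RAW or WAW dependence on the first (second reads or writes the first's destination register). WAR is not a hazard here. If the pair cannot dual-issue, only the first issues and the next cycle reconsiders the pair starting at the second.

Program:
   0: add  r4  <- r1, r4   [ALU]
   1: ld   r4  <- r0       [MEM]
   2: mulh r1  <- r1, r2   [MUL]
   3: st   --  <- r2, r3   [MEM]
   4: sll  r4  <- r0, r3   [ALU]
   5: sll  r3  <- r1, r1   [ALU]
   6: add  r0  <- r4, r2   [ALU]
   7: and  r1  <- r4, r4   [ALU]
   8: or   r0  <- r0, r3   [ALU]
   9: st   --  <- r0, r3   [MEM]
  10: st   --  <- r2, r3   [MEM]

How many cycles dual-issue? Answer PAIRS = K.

c0: i0 add  WAW r4
c1: i1&i2 ld+mulh  2-wide
c2: i3&i4 st+sll  2-wide
c3: i5&i6 sll+add  2-wide
c4: i7&i8 and+or  2-wide
c5: i9 st  no-port MEM/MEM
c6: i10 st  tail

PAIRS = 4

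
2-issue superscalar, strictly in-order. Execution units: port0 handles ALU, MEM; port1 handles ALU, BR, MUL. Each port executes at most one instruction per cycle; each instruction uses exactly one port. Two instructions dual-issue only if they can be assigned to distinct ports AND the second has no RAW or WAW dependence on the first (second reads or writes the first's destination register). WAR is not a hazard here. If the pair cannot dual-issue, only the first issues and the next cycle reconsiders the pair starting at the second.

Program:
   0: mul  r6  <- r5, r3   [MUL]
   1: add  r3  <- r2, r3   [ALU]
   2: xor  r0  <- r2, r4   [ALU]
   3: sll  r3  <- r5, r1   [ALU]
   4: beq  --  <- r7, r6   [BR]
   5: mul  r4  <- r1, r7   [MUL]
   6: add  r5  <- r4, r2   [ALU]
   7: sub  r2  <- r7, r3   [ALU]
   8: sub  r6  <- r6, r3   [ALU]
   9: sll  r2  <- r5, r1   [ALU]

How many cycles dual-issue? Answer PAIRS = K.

PAIRS = 4

[0] i0&i1  mul.MUL+add.ALU  -- pair
[1] i2&i3  xor.ALU+sll.ALU  -- pair
[2] i4  beq.BR  -- no-port BR/MUL
[3] i5  mul.MUL  -- RAW r4
[4] i6&i7  add.ALU+sub.ALU  -- pair
[5] i8&i9  sub.ALU+sll.ALU  -- pair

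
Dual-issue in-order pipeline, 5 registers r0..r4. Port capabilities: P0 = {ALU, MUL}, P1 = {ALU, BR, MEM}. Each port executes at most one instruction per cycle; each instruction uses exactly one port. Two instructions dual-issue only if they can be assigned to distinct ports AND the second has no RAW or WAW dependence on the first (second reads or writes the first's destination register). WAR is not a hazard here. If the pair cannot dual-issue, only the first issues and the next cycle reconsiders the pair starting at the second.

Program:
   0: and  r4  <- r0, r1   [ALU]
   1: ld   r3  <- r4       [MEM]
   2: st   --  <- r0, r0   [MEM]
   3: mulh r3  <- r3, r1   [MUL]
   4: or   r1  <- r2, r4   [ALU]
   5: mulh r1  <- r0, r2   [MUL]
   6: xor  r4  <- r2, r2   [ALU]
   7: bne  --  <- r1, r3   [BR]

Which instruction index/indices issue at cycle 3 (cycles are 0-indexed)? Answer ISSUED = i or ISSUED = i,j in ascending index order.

ISSUED = 4

  cy0 -> i0 (and.ALU) RAW r4
  cy1 -> i1 (ld.MEM) no-port MEM/MEM
  cy2 -> i2&i3 (st.MEM/mulh.MUL) 2-wide
  cy3 -> i4 (or.ALU) WAW r1
  cy4 -> i5&i6 (mulh.MUL/xor.ALU) 2-wide
  cy5 -> i7 (bne.BR) tail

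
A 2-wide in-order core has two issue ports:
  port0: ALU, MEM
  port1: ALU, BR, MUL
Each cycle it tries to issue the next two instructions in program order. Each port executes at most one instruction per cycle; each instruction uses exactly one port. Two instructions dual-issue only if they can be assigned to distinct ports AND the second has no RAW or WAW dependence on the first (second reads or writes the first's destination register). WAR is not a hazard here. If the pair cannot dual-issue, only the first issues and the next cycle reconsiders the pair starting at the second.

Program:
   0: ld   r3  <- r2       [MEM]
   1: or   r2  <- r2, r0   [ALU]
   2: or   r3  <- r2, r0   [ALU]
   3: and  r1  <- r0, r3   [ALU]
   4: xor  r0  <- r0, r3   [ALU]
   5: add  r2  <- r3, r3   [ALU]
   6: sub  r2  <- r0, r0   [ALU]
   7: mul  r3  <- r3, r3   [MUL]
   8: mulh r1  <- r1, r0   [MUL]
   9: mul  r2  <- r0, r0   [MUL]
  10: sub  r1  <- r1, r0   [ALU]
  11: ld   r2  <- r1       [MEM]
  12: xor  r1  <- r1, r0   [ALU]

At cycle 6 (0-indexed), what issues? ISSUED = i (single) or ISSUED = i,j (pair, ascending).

#0 head=0: ld or i0,i1 2-wide
#1 head=2: or i2 RAW r3
#2 head=3: and xor i3,i4 2-wide
#3 head=5: add i5 WAW r2
#4 head=6: sub mul i6,i7 2-wide
#5 head=8: mulh i8 no-port MUL/MUL
#6 head=9: mul sub i9,i10 2-wide
#7 head=11: ld xor i11,i12 2-wide

ISSUED = 9,10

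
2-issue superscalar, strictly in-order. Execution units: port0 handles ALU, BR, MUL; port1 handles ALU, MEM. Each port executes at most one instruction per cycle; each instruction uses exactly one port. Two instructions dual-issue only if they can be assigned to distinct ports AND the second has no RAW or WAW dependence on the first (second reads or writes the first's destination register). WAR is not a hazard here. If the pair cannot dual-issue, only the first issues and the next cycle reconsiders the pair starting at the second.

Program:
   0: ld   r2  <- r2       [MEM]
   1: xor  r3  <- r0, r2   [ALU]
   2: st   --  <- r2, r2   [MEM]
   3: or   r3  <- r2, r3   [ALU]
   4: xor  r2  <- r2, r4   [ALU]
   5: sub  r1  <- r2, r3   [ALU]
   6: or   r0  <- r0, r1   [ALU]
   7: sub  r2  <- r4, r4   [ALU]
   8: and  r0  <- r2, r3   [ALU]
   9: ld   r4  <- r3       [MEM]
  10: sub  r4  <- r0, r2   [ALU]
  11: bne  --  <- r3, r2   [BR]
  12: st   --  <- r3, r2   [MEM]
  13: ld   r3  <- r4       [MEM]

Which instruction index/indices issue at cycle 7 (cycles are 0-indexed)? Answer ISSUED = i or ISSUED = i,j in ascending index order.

ISSUED = 12

  cy0 -> i0 (ld.MEM) RAW r2
  cy1 -> i1+i2 (xor.ALU st.MEM) dual
  cy2 -> i3+i4 (or.ALU xor.ALU) dual
  cy3 -> i5 (sub.ALU) RAW r1
  cy4 -> i6+i7 (or.ALU sub.ALU) dual
  cy5 -> i8+i9 (and.ALU ld.MEM) dual
  cy6 -> i10+i11 (sub.ALU bne.BR) dual
  cy7 -> i12 (st.MEM) no-port MEM/MEM
  cy8 -> i13 (ld.MEM) tail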